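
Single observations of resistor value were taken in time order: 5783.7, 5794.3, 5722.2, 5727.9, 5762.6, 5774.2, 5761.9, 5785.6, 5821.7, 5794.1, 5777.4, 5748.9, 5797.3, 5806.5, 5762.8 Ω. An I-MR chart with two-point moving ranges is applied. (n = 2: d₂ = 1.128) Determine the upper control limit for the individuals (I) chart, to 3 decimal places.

X̄ = (5783.7 + 5794.3 + 5722.2 + 5727.9 + 5762.6 + 5774.2 + 5761.9 + 5785.6 + 5821.7 + 5794.1 + 5777.4 + 5748.9 + 5797.3 + 5806.5 + 5762.8) / 15 = 5774.7400
Moving ranges: 10.6, 72.1, 5.7, 34.7, 11.6, 12.3, 23.7, 36.1, 27.6, 16.7, 28.5, 48.4, 9.2, 43.7; M̄R̄ = 380.9000 / 14 = 27.2071
UCL = X̄ + 3·M̄R̄/d₂ = 5774.7400 + 3 × 27.2071 / 1.128 = 5847.0994

5847.099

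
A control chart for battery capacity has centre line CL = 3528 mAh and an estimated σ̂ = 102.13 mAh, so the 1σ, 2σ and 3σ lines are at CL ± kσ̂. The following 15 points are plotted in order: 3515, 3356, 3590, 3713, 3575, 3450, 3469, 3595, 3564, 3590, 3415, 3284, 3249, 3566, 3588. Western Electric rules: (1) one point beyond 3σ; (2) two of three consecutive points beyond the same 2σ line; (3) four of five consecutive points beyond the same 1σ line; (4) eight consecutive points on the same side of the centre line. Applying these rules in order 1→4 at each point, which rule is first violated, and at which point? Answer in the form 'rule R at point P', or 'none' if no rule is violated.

Zone of each point (C = within 1σ̂, B = 1σ̂–2σ̂, A = 2σ̂–3σ̂, * = beyond 3σ̂; sign = side of CL): 1:-C, 2:-B, 3:+C, 4:+B, 5:+C, 6:-C, 7:-C, 8:+C, 9:+C, 10:+C, 11:-B, 12:-A, 13:-A, 14:+C, 15:+C
Rule 2 (two of three consecutive points beyond the same 2σ limit) is satisfied at point 13.

rule 2 at point 13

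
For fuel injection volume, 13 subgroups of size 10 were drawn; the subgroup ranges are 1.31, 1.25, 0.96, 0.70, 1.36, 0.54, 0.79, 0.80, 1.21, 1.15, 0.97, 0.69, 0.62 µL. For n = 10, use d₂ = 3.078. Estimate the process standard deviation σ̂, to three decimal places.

R̄ = (1.31 + 1.25 + 0.96 + 0.70 + 1.36 + 0.54 + 0.79 + 0.80 + 1.21 + 1.15 + 0.97 + 0.69 + 0.62) / 13 = 0.9500
σ̂ = R̄ / d₂ = 0.9500 / 3.078 = 0.3086

0.309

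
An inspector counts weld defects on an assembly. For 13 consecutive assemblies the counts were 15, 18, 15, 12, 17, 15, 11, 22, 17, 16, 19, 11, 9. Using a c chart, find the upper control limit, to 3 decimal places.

26.832

c̄ = (15 + 18 + 15 + 12 + 17 + 15 + 11 + 22 + 17 + 16 + 19 + 11 + 9) / 13 = 197 / 13 = 15.1538
UCL = c̄ + 3√c̄ = 15.1538 + 3 × √15.1538 = 15.1538 + 3 × 3.8928 = 26.8322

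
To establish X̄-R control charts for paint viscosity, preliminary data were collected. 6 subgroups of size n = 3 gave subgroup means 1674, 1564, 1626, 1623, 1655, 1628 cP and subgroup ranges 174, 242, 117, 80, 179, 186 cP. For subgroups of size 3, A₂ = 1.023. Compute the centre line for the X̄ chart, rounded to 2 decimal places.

X̄̄ = (1674 + 1564 + 1626 + 1623 + 1655 + 1628) / 6 = 9770.0000 / 6 = 1628.3333
CL = X̄̄ = 1628.3333

1628.33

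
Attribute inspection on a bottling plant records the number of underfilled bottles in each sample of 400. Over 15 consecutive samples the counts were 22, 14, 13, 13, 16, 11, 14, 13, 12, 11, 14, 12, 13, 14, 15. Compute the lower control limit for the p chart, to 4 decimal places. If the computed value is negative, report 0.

0.0071

p̄ = Σdᵢ / (k·n) = 207 / (15 × 400) = 0.03450
LCL = p̄ − 3·√(p̄(1−p̄)/n) = 0.03450 − 3 × 0.00913 = 0.00712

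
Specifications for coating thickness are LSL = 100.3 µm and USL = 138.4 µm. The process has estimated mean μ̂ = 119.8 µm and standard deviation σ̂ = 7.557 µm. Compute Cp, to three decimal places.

Cp = (USL − LSL) / (6σ̂) = (138.4 − 100.3) / (6 × 7.557) = 38.1000 / 45.3420 = 0.8403

0.840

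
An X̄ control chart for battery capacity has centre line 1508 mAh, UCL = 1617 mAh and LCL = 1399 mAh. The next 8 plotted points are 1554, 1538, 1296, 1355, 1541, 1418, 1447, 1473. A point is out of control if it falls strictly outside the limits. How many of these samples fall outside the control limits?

2

Compare each point to [1399, 1617]: sample 3 = 1296 < LCL; sample 4 = 1355 < LCL.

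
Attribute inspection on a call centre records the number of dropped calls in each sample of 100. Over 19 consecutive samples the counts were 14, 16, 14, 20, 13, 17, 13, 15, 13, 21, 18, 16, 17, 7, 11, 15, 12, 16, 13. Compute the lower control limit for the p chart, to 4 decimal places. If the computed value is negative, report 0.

0.0414

p̄ = Σdᵢ / (k·n) = 281 / (19 × 100) = 0.14789
LCL = p̄ − 3·√(p̄(1−p̄)/n) = 0.14789 − 3 × 0.03550 = 0.04140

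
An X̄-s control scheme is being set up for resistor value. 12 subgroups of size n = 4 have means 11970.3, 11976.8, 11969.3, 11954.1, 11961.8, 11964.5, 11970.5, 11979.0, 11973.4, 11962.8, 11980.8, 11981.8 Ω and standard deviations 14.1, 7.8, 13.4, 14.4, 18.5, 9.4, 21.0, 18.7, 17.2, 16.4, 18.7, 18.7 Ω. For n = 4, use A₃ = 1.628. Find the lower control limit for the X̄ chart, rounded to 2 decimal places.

11944.88

X̄̄ = (11970.3 + 11976.8 + 11969.3 + 11954.1 + 11961.8 + 11964.5 + 11970.5 + 11979.0 + 11973.4 + 11962.8 + 11980.8 + 11981.8) / 12 = 11970.4250
s̄ = (14.1 + 7.8 + 13.4 + 14.4 + 18.5 + 9.4 + 21.0 + 18.7 + 17.2 + 16.4 + 18.7 + 18.7) / 12 = 15.6917
LCL = X̄̄ − A₃·s̄ = 11970.4250 − 1.628 × 15.6917 = 11944.8790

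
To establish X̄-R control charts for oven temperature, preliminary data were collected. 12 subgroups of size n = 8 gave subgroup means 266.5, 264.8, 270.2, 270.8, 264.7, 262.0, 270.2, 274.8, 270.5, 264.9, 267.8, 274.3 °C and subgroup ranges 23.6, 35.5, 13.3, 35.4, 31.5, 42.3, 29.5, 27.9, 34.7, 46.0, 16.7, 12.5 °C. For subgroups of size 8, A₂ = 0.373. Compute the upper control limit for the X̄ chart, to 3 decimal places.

279.303

X̄̄ = (266.5 + 264.8 + 270.2 + 270.8 + 264.7 + 262.0 + 270.2 + 274.8 + 270.5 + 264.9 + 267.8 + 274.3) / 12 = 3221.5000 / 12 = 268.4583
R̄ = (23.6 + 35.5 + 13.3 + 35.4 + 31.5 + 42.3 + 29.5 + 27.9 + 34.7 + 46.0 + 16.7 + 12.5) / 12 = 348.9000 / 12 = 29.0750
UCL = X̄̄ + A₂·R̄ = 268.4583 + 0.373 × 29.0750 = 279.3033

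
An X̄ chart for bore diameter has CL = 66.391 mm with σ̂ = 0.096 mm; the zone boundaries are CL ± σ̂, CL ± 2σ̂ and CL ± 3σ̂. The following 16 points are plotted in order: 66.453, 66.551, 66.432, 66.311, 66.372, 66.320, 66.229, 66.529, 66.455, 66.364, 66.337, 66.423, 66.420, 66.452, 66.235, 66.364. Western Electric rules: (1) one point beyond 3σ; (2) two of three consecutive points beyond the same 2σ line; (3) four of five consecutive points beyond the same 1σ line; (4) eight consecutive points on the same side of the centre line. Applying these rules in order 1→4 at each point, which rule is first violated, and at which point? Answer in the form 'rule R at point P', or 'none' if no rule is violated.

none

Zone of each point (C = within 1σ̂, B = 1σ̂–2σ̂, A = 2σ̂–3σ̂, * = beyond 3σ̂; sign = side of CL): 1:+C, 2:+B, 3:+C, 4:-C, 5:-C, 6:-C, 7:-B, 8:+B, 9:+C, 10:-C, 11:-C, 12:+C, 13:+C, 14:+C, 15:-B, 16:-C
No rule fires across all 16 points.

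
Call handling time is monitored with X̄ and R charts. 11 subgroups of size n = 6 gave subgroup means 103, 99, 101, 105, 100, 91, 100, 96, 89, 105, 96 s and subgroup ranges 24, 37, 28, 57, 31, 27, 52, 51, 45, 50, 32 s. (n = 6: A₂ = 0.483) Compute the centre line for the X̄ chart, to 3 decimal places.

98.636

X̄̄ = (103 + 99 + 101 + 105 + 100 + 91 + 100 + 96 + 89 + 105 + 96) / 11 = 1085.0000 / 11 = 98.6364
CL = X̄̄ = 98.6364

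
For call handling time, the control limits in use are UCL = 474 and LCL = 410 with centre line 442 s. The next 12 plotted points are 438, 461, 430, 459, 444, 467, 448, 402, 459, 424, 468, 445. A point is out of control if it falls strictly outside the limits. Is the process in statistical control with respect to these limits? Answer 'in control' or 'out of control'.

Compare each point to [410, 474]: sample 8 = 402 < LCL.

out of control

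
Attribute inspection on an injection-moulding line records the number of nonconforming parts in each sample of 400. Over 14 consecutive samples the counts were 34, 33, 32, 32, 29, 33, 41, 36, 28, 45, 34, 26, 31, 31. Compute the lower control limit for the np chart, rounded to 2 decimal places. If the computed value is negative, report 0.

16.66

p̄ = Σdᵢ / (k·n) = 465 / (14 × 400) = 0.08304
LCL = np̄ − 3·√(np̄(1−p̄)) = 33.2143 − 3 × 5.5187 = 16.6581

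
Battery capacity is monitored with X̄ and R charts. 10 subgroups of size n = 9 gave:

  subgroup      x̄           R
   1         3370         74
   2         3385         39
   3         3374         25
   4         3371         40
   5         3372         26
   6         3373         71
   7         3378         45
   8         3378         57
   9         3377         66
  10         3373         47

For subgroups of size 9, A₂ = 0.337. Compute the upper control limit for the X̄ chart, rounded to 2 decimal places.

X̄̄ = (3370 + 3385 + 3374 + 3371 + 3372 + 3373 + 3378 + 3378 + 3377 + 3373) / 10 = 33751.0000 / 10 = 3375.1000
R̄ = (74 + 39 + 25 + 40 + 26 + 71 + 45 + 57 + 66 + 47) / 10 = 490.0000 / 10 = 49.0000
UCL = X̄̄ + A₂·R̄ = 3375.1000 + 0.337 × 49.0000 = 3391.6130

3391.61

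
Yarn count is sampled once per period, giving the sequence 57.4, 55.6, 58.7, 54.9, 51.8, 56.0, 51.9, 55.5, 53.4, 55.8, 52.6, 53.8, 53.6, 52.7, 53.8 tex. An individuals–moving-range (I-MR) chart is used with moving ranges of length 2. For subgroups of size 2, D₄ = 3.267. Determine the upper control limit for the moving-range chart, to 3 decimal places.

Moving ranges: 1.8, 3.1, 3.8, 3.1, 4.2, 4.1, 3.6, 2.1, 2.4, 3.2, 1.2, 0.2, 0.9, 1.1; M̄R̄ = 34.8000 / 14 = 2.4857
UCL_MR = D₄·M̄R̄ = 3.267 × 2.4857 = 8.1208

8.121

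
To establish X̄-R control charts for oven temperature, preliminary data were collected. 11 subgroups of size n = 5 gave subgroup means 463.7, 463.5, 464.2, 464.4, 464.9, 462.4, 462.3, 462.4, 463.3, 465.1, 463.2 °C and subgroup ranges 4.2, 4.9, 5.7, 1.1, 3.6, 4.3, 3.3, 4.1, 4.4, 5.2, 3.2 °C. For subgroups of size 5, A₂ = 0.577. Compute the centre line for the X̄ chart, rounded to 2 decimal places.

X̄̄ = (463.7 + 463.5 + 464.2 + 464.4 + 464.9 + 462.4 + 462.3 + 462.4 + 463.3 + 465.1 + 463.2) / 11 = 5099.4000 / 11 = 463.5818
CL = X̄̄ = 463.5818

463.58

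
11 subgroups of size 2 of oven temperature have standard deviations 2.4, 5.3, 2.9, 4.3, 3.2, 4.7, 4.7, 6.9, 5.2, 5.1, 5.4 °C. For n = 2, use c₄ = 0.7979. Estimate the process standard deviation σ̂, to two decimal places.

s̄ = (2.4 + 5.3 + 2.9 + 4.3 + 3.2 + 4.7 + 4.7 + 6.9 + 5.2 + 5.1 + 5.4) / 11 = 4.5545
σ̂ = s̄ / c₄ = 4.5545 / 0.7979 = 5.7082

5.71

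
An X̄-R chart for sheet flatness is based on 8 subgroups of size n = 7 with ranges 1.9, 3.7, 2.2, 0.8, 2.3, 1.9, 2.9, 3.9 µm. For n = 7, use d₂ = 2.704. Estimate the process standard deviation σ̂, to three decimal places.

R̄ = (1.9 + 3.7 + 2.2 + 0.8 + 2.3 + 1.9 + 2.9 + 3.9) / 8 = 2.4500
σ̂ = R̄ / d₂ = 2.4500 / 2.704 = 0.9061

0.906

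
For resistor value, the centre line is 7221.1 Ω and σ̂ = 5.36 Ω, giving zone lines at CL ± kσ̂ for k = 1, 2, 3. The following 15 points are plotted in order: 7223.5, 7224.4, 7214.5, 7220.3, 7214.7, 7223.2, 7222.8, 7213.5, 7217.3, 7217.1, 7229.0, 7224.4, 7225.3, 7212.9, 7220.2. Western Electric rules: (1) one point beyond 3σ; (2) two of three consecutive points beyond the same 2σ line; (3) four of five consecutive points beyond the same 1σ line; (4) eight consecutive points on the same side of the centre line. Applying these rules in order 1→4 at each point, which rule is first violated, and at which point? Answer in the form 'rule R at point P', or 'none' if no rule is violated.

Zone of each point (C = within 1σ̂, B = 1σ̂–2σ̂, A = 2σ̂–3σ̂, * = beyond 3σ̂; sign = side of CL): 1:+C, 2:+C, 3:-B, 4:-C, 5:-B, 6:+C, 7:+C, 8:-B, 9:-C, 10:-C, 11:+B, 12:+C, 13:+C, 14:-B, 15:-C
No rule fires across all 15 points.

none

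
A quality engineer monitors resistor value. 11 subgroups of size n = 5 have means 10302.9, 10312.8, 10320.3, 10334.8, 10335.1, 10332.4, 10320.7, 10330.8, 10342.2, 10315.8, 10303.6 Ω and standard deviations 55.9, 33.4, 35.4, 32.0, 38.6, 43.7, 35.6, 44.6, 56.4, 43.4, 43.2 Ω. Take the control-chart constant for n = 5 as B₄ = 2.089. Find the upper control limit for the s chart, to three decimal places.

87.776

s̄ = (55.9 + 33.4 + 35.4 + 32.0 + 38.6 + 43.7 + 35.6 + 44.6 + 56.4 + 43.4 + 43.2) / 11 = 42.0182
UCL_s = B₄·s̄ = 2.089 × 42.0182 = 87.7760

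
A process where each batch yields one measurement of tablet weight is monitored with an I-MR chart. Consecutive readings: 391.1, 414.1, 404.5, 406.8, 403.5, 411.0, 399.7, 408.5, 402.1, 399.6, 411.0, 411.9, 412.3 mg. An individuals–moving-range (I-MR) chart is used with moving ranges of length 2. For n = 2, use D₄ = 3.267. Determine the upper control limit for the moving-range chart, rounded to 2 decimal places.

23.79

Moving ranges: 23.0, 9.6, 2.3, 3.3, 7.5, 11.3, 8.8, 6.4, 2.5, 11.4, 0.9, 0.4; M̄R̄ = 87.4000 / 12 = 7.2833
UCL_MR = D₄·M̄R̄ = 3.267 × 7.2833 = 23.7947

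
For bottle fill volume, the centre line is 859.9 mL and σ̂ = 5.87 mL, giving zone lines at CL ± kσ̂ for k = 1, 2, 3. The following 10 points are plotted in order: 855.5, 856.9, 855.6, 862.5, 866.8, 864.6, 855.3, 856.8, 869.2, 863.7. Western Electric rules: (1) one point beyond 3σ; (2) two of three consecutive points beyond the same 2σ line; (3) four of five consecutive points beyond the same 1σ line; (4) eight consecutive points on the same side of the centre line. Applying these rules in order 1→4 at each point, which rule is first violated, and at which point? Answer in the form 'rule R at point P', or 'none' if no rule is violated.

none

Zone of each point (C = within 1σ̂, B = 1σ̂–2σ̂, A = 2σ̂–3σ̂, * = beyond 3σ̂; sign = side of CL): 1:-C, 2:-C, 3:-C, 4:+C, 5:+B, 6:+C, 7:-C, 8:-C, 9:+B, 10:+C
No rule fires across all 10 points.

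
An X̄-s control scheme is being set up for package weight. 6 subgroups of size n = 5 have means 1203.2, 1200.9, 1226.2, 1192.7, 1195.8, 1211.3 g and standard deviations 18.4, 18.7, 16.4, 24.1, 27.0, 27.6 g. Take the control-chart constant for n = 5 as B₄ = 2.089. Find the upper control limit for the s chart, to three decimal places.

46.028

s̄ = (18.4 + 18.7 + 16.4 + 24.1 + 27.0 + 27.6) / 6 = 22.0333
UCL_s = B₄·s̄ = 2.089 × 22.0333 = 46.0276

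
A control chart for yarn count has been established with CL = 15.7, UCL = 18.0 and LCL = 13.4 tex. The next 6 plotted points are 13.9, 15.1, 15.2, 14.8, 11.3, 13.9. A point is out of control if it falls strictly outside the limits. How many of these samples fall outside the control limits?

Compare each point to [13.4, 18.0]: sample 5 = 11.3 < LCL.

1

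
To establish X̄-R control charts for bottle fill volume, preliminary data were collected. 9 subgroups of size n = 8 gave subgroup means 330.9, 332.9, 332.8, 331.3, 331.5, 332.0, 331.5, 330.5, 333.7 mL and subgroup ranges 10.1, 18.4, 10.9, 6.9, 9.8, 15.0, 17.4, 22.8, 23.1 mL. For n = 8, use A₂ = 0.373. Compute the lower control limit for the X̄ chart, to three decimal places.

326.330

X̄̄ = (330.9 + 332.9 + 332.8 + 331.3 + 331.5 + 332.0 + 331.5 + 330.5 + 333.7) / 9 = 2987.1000 / 9 = 331.9000
R̄ = (10.1 + 18.4 + 10.9 + 6.9 + 9.8 + 15.0 + 17.4 + 22.8 + 23.1) / 9 = 134.4000 / 9 = 14.9333
LCL = X̄̄ − A₂·R̄ = 331.9000 − 0.373 × 14.9333 = 326.3299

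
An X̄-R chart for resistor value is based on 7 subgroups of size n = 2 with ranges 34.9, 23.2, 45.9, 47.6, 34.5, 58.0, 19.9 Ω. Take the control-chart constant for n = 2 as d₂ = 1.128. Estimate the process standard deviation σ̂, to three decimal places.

R̄ = (34.9 + 23.2 + 45.9 + 47.6 + 34.5 + 58.0 + 19.9) / 7 = 37.7143
σ̂ = R̄ / d₂ = 37.7143 / 1.128 = 33.4347

33.435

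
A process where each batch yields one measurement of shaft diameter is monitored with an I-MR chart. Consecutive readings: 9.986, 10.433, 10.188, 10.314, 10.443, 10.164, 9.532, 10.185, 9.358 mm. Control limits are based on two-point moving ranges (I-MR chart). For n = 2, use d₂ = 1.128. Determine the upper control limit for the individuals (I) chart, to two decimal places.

X̄ = (9.986 + 10.433 + 10.188 + 10.314 + 10.443 + 10.164 + 9.532 + 10.185 + 9.358) / 9 = 10.0670
Moving ranges: 0.447, 0.245, 0.126, 0.129, 0.279, 0.632, 0.653, 0.827; M̄R̄ = 3.3380 / 8 = 0.4173
UCL = X̄ + 3·M̄R̄/d₂ = 10.0670 + 3 × 0.4173 / 1.128 = 11.1767

11.18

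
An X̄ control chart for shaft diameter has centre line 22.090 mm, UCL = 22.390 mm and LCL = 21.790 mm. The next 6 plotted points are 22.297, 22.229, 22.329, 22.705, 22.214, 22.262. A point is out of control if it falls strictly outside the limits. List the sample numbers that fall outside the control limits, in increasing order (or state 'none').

4

Compare each point to [21.790, 22.390]: sample 4 = 22.705 > UCL.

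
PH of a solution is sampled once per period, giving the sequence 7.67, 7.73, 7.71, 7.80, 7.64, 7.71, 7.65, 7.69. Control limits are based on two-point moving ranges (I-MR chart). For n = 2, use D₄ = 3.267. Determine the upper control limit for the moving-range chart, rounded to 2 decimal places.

0.23

Moving ranges: 0.06, 0.02, 0.09, 0.16, 0.07, 0.06, 0.04; M̄R̄ = 0.5000 / 7 = 0.0714
UCL_MR = D₄·M̄R̄ = 3.267 × 0.0714 = 0.2334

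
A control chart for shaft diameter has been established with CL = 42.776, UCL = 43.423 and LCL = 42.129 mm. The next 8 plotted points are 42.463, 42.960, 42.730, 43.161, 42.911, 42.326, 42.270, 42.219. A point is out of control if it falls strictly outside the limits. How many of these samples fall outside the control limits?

All 8 points lie within [42.129, 43.423].

0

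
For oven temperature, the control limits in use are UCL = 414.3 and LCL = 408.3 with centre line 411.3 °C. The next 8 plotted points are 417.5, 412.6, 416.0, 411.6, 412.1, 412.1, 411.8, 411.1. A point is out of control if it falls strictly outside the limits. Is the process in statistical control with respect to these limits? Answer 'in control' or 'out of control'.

Compare each point to [408.3, 414.3]: sample 1 = 417.5 > UCL; sample 3 = 416.0 > UCL.

out of control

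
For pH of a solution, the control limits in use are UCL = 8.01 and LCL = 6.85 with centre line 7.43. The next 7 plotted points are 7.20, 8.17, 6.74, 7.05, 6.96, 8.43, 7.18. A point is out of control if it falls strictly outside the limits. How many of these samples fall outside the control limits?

3

Compare each point to [6.85, 8.01]: sample 2 = 8.17 > UCL; sample 3 = 6.74 < LCL; sample 6 = 8.43 > UCL.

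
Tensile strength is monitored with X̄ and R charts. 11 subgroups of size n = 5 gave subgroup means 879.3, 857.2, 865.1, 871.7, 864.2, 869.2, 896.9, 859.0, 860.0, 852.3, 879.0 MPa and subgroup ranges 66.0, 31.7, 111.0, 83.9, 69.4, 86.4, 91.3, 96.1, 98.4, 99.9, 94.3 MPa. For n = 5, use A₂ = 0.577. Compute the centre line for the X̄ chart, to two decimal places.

868.54

X̄̄ = (879.3 + 857.2 + 865.1 + 871.7 + 864.2 + 869.2 + 896.9 + 859.0 + 860.0 + 852.3 + 879.0) / 11 = 9553.9000 / 11 = 868.5364
CL = X̄̄ = 868.5364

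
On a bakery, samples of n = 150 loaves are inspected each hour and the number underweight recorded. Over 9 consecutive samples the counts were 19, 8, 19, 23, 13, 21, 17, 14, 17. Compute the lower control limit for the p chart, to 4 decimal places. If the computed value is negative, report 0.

0.0346

p̄ = Σdᵢ / (k·n) = 151 / (9 × 150) = 0.11185
LCL = p̄ − 3·√(p̄(1−p̄)/n) = 0.11185 − 3 × 0.02573 = 0.03465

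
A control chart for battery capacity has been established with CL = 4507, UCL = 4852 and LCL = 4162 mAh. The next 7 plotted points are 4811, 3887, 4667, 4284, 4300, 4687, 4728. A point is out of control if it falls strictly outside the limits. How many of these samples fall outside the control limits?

Compare each point to [4162, 4852]: sample 2 = 3887 < LCL.

1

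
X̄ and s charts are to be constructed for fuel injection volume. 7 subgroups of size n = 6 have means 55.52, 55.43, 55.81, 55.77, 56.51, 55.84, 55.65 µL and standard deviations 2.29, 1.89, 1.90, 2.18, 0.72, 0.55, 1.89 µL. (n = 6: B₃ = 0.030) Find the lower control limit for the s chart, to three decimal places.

s̄ = (2.29 + 1.89 + 1.90 + 2.18 + 0.72 + 0.55 + 1.89) / 7 = 1.6314
LCL_s = B₃·s̄ = 0.030 × 1.6314 = 0.0489

0.049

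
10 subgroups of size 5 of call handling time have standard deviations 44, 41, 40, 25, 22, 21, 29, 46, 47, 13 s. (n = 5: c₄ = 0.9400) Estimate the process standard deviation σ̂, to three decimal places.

s̄ = (44 + 41 + 40 + 25 + 22 + 21 + 29 + 46 + 47 + 13) / 10 = 32.8000
σ̂ = s̄ / c₄ = 32.8000 / 0.9400 = 34.8936

34.894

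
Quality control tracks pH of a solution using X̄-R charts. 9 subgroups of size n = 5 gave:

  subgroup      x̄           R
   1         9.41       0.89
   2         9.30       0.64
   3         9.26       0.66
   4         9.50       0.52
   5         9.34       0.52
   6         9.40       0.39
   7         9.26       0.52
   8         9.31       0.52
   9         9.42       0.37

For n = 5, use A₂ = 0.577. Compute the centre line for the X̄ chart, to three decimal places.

9.356

X̄̄ = (9.41 + 9.30 + 9.26 + 9.50 + 9.34 + 9.40 + 9.26 + 9.31 + 9.42) / 9 = 84.2000 / 9 = 9.3556
CL = X̄̄ = 9.3556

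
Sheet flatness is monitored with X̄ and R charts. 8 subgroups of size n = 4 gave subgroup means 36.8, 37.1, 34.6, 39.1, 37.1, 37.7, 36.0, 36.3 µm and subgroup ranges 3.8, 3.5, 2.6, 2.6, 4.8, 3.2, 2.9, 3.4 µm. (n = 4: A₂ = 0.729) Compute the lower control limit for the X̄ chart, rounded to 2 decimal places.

X̄̄ = (36.8 + 37.1 + 34.6 + 39.1 + 37.1 + 37.7 + 36.0 + 36.3) / 8 = 294.7000 / 8 = 36.8375
R̄ = (3.8 + 3.5 + 2.6 + 2.6 + 4.8 + 3.2 + 2.9 + 3.4) / 8 = 26.8000 / 8 = 3.3500
LCL = X̄̄ − A₂·R̄ = 36.8375 − 0.729 × 3.3500 = 34.3954

34.40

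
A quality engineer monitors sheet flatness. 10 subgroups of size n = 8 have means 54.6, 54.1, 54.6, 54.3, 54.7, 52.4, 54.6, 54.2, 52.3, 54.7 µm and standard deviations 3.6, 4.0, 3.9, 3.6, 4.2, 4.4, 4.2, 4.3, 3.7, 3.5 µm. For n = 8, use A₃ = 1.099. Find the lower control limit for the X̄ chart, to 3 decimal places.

X̄̄ = (54.6 + 54.1 + 54.6 + 54.3 + 54.7 + 52.4 + 54.6 + 54.2 + 52.3 + 54.7) / 10 = 54.0500
s̄ = (3.6 + 4.0 + 3.9 + 3.6 + 4.2 + 4.4 + 4.2 + 4.3 + 3.7 + 3.5) / 10 = 3.9400
LCL = X̄̄ − A₃·s̄ = 54.0500 − 1.099 × 3.9400 = 49.7199

49.720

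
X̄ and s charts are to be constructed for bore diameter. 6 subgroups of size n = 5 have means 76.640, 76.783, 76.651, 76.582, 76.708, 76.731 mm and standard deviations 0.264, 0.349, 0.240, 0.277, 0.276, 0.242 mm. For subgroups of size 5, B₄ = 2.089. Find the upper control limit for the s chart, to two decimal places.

s̄ = (0.264 + 0.349 + 0.240 + 0.277 + 0.276 + 0.242) / 6 = 0.2747
UCL_s = B₄·s̄ = 2.089 × 0.2747 = 0.5738

0.57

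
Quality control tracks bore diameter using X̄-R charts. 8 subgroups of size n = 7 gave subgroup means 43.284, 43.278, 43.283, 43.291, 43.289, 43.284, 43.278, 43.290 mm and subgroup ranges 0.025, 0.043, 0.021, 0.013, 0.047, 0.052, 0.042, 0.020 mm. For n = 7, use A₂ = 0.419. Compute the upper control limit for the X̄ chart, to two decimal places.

43.30

X̄̄ = (43.284 + 43.278 + 43.283 + 43.291 + 43.289 + 43.284 + 43.278 + 43.290) / 8 = 346.2770 / 8 = 43.2846
R̄ = (0.025 + 0.043 + 0.021 + 0.013 + 0.047 + 0.052 + 0.042 + 0.020) / 8 = 0.2630 / 8 = 0.0329
UCL = X̄̄ + A₂·R̄ = 43.2846 + 0.419 × 0.0329 = 43.2984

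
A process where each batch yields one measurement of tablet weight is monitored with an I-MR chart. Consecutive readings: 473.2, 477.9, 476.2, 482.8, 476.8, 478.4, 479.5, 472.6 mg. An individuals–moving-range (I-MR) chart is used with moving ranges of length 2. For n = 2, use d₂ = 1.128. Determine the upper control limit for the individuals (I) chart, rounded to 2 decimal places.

488.04

X̄ = (473.2 + 477.9 + 476.2 + 482.8 + 476.8 + 478.4 + 479.5 + 472.6) / 8 = 477.1750
Moving ranges: 4.7, 1.7, 6.6, 6.0, 1.6, 1.1, 6.9; M̄R̄ = 28.6000 / 7 = 4.0857
UCL = X̄ + 3·M̄R̄/d₂ = 477.1750 + 3 × 4.0857 / 1.128 = 488.0413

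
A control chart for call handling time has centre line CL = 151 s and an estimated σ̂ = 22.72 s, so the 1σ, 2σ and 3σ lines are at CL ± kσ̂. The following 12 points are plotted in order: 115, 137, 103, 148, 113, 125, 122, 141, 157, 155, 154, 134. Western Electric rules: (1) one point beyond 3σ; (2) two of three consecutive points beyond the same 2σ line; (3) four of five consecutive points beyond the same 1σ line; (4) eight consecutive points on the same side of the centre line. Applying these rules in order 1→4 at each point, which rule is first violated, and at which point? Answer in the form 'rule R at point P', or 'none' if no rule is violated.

Zone of each point (C = within 1σ̂, B = 1σ̂–2σ̂, A = 2σ̂–3σ̂, * = beyond 3σ̂; sign = side of CL): 1:-B, 2:-C, 3:-A, 4:-C, 5:-B, 6:-B, 7:-B, 8:-C, 9:+C, 10:+C, 11:+C, 12:-C
Rule 3 (four of five consecutive points beyond the same 1σ limit) is satisfied at point 7.

rule 3 at point 7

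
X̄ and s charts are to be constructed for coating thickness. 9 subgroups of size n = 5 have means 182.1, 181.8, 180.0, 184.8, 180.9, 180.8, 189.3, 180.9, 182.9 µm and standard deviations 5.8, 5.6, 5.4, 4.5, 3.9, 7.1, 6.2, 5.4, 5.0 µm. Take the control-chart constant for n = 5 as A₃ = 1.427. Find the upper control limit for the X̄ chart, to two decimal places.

190.36

X̄̄ = (182.1 + 181.8 + 180.0 + 184.8 + 180.9 + 180.8 + 189.3 + 180.9 + 182.9) / 9 = 182.6111
s̄ = (5.8 + 5.6 + 5.4 + 4.5 + 3.9 + 7.1 + 6.2 + 5.4 + 5.0) / 9 = 5.4333
UCL = X̄̄ + A₃·s̄ = 182.6111 + 1.427 × 5.4333 = 190.3645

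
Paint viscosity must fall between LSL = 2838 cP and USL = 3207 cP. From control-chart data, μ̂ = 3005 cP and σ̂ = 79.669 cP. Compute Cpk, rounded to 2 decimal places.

0.70

Cpu = (USL − μ̂) / (3σ̂) = (3207 − 3005) / (3 × 79.669) = 0.8452; Cpl = (μ̂ − LSL) / (3σ̂) = (3005 − 2838) / (3 × 79.669) = 0.6987; Cpk = min(Cpu, Cpl) = 0.6987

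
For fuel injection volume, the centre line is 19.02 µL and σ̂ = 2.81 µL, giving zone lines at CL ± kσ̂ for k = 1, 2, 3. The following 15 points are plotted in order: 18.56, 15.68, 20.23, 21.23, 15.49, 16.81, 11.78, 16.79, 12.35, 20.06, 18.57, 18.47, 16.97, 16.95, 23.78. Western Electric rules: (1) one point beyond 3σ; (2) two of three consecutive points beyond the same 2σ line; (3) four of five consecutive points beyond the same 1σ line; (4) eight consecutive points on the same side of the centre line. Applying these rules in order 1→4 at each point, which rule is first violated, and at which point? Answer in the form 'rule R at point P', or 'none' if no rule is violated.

rule 2 at point 9

Zone of each point (C = within 1σ̂, B = 1σ̂–2σ̂, A = 2σ̂–3σ̂, * = beyond 3σ̂; sign = side of CL): 1:-C, 2:-B, 3:+C, 4:+C, 5:-B, 6:-C, 7:-A, 8:-C, 9:-A, 10:+C, 11:-C, 12:-C, 13:-C, 14:-C, 15:+B
Rule 2 (two of three consecutive points beyond the same 2σ limit) is satisfied at point 9.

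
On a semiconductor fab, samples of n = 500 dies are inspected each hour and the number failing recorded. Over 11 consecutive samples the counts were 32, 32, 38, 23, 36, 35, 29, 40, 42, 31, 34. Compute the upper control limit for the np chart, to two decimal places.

50.66

p̄ = Σdᵢ / (k·n) = 372 / (11 × 500) = 0.06764
UCL = np̄ + 3·√(np̄(1−p̄)) = 33.8182 + 3 × √(33.8182×0.93236) = 33.8182 + 3 × 5.6152 = 50.6639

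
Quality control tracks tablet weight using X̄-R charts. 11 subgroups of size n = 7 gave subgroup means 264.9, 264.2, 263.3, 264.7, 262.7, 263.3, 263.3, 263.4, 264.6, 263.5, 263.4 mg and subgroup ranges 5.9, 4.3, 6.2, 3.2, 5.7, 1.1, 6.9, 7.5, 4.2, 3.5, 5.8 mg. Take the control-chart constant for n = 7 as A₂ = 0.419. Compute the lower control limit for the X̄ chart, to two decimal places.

261.69

X̄̄ = (264.9 + 264.2 + 263.3 + 264.7 + 262.7 + 263.3 + 263.3 + 263.4 + 264.6 + 263.5 + 263.4) / 11 = 2901.3000 / 11 = 263.7545
R̄ = (5.9 + 4.3 + 6.2 + 3.2 + 5.7 + 1.1 + 6.9 + 7.5 + 4.2 + 3.5 + 5.8) / 11 = 54.3000 / 11 = 4.9364
LCL = X̄̄ − A₂·R̄ = 263.7545 − 0.419 × 4.9364 = 261.6862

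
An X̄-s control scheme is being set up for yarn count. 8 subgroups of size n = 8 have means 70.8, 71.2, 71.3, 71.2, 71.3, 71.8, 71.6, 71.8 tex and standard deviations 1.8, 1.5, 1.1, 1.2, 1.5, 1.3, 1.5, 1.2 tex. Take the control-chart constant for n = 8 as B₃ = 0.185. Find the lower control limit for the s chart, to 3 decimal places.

s̄ = (1.8 + 1.5 + 1.1 + 1.2 + 1.5 + 1.3 + 1.5 + 1.2) / 8 = 1.3875
LCL_s = B₃·s̄ = 0.185 × 1.3875 = 0.2567

0.257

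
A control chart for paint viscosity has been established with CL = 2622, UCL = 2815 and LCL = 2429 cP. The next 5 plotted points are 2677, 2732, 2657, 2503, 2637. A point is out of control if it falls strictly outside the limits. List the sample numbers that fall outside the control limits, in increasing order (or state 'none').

All 5 points lie within [2429, 2815].

none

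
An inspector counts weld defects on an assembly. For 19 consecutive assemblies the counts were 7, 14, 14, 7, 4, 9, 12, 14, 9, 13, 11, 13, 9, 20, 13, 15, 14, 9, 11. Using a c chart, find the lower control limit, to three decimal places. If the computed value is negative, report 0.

c̄ = (7 + 14 + 14 + 7 + 4 + 9 + 12 + 14 + 9 + 13 + 11 + 13 + 9 + 20 + 13 + 15 + 14 + 9 + 11) / 19 = 218 / 19 = 11.4737
LCL = c̄ − 3√c̄ = 11.4737 − 3 × 3.3873 = 1.3118

1.312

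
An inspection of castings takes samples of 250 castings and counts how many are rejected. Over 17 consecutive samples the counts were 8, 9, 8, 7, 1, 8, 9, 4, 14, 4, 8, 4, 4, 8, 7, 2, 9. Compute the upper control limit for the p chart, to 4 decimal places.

0.0575

p̄ = Σdᵢ / (k·n) = 114 / (17 × 250) = 0.02682
UCL = p̄ + 3·√(p̄(1−p̄)/n) = 0.02682 + 3 × √(0.02682×0.97318/250) = 0.02682 + 3 × 0.01022 = 0.05748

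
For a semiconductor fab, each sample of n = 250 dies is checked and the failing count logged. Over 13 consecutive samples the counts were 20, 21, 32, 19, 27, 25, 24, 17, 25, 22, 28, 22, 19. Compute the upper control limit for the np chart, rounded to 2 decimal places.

p̄ = Σdᵢ / (k·n) = 301 / (13 × 250) = 0.09262
UCL = np̄ + 3·√(np̄(1−p̄)) = 23.1538 + 3 × √(23.1538×0.90738) = 23.1538 + 3 × 4.5836 = 36.9047

36.90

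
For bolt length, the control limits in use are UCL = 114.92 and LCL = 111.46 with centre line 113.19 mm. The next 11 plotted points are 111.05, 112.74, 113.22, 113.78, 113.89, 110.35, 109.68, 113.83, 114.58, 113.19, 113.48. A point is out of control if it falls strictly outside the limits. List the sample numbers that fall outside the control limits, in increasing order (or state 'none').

Compare each point to [111.46, 114.92]: sample 1 = 111.05 < LCL; sample 6 = 110.35 < LCL; sample 7 = 109.68 < LCL.

1, 6, 7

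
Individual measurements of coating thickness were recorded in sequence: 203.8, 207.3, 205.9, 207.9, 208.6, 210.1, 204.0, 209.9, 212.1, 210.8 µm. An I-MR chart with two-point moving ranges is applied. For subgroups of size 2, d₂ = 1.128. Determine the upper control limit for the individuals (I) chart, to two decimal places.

215.31

X̄ = (203.8 + 207.3 + 205.9 + 207.9 + 208.6 + 210.1 + 204.0 + 209.9 + 212.1 + 210.8) / 10 = 208.0400
Moving ranges: 3.5, 1.4, 2.0, 0.7, 1.5, 6.1, 5.9, 2.2, 1.3; M̄R̄ = 24.6000 / 9 = 2.7333
UCL = X̄ + 3·M̄R̄/d₂ = 208.0400 + 3 × 2.7333 / 1.128 = 215.3095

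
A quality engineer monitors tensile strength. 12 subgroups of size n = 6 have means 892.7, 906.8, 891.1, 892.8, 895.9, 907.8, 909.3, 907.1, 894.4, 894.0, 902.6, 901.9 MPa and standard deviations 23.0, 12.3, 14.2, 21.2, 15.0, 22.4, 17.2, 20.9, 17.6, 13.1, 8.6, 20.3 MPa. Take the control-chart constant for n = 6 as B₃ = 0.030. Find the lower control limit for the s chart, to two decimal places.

s̄ = (23.0 + 12.3 + 14.2 + 21.2 + 15.0 + 22.4 + 17.2 + 20.9 + 17.6 + 13.1 + 8.6 + 20.3) / 12 = 17.1500
LCL_s = B₃·s̄ = 0.030 × 17.1500 = 0.5145

0.51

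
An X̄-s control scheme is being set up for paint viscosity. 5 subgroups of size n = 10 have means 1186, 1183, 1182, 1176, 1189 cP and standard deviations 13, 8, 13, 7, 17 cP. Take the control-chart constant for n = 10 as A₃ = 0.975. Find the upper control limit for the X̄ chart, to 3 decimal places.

X̄̄ = (1186 + 1183 + 1182 + 1176 + 1189) / 5 = 1183.2000
s̄ = (13 + 8 + 13 + 7 + 17) / 5 = 11.6000
UCL = X̄̄ + A₃·s̄ = 1183.2000 + 0.975 × 11.6000 = 1194.5100

1194.510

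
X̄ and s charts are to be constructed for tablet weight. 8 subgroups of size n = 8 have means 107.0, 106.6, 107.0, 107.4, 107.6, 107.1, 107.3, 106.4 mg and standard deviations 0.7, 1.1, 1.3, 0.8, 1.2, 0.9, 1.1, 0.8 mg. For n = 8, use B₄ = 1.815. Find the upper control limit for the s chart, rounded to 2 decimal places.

s̄ = (0.7 + 1.1 + 1.3 + 0.8 + 1.2 + 0.9 + 1.1 + 0.8) / 8 = 0.9875
UCL_s = B₄·s̄ = 1.815 × 0.9875 = 1.7923

1.79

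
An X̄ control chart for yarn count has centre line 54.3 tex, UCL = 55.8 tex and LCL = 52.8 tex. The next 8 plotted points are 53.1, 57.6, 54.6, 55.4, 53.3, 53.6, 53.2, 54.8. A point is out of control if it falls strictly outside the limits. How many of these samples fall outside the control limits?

Compare each point to [52.8, 55.8]: sample 2 = 57.6 > UCL.

1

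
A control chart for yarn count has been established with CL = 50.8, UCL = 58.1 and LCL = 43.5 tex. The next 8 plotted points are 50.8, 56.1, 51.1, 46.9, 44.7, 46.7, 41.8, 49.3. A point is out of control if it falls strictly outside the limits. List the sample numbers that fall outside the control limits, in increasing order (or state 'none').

7

Compare each point to [43.5, 58.1]: sample 7 = 41.8 < LCL.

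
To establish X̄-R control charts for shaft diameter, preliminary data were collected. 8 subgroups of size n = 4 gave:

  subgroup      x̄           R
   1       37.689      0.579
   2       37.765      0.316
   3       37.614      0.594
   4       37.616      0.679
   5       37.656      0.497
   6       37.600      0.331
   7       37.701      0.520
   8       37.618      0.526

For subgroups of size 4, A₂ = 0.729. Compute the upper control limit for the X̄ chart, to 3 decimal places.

38.026

X̄̄ = (37.689 + 37.765 + 37.614 + 37.616 + 37.656 + 37.600 + 37.701 + 37.618) / 8 = 301.2590 / 8 = 37.6574
R̄ = (0.579 + 0.316 + 0.594 + 0.679 + 0.497 + 0.331 + 0.520 + 0.526) / 8 = 4.0420 / 8 = 0.5052
UCL = X̄̄ + A₂·R̄ = 37.6574 + 0.729 × 0.5052 = 38.0257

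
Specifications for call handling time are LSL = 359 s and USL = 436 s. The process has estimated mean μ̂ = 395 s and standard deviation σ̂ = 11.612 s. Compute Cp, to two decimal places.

Cp = (USL − LSL) / (6σ̂) = (436 − 359) / (6 × 11.612) = 77.0000 / 69.6720 = 1.1052

1.11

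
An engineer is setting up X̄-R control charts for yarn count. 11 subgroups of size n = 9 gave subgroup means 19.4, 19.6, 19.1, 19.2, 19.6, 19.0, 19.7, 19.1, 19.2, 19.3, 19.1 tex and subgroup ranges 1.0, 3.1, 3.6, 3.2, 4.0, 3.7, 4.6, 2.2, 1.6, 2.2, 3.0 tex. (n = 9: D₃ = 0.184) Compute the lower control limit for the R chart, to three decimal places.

0.539

R̄ = (1.0 + 3.1 + 3.6 + 3.2 + 4.0 + 3.7 + 4.6 + 2.2 + 1.6 + 2.2 + 3.0) / 11 = 32.2000 / 11 = 2.9273
LCL_R = D₃·R̄ = 0.184 × 2.9273 = 0.5386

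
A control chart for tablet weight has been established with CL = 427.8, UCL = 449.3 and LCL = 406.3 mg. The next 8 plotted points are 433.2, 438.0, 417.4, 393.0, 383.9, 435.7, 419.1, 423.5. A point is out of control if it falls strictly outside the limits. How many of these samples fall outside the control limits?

Compare each point to [406.3, 449.3]: sample 4 = 393.0 < LCL; sample 5 = 383.9 < LCL.

2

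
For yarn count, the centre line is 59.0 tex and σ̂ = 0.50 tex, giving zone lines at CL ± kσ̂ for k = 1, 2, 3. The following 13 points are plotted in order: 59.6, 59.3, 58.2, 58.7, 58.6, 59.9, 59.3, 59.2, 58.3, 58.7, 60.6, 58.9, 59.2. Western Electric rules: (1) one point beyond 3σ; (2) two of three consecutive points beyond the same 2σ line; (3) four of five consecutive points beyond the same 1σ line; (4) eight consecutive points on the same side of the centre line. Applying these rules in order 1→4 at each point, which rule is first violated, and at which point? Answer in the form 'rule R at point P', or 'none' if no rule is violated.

rule 1 at point 11

Zone of each point (C = within 1σ̂, B = 1σ̂–2σ̂, A = 2σ̂–3σ̂, * = beyond 3σ̂; sign = side of CL): 1:+B, 2:+C, 3:-B, 4:-C, 5:-C, 6:+B, 7:+C, 8:+C, 9:-B, 10:-C, 11:+*, 12:-C, 13:+C
Rule 1 (one point beyond the 3σ limits) is satisfied at point 11.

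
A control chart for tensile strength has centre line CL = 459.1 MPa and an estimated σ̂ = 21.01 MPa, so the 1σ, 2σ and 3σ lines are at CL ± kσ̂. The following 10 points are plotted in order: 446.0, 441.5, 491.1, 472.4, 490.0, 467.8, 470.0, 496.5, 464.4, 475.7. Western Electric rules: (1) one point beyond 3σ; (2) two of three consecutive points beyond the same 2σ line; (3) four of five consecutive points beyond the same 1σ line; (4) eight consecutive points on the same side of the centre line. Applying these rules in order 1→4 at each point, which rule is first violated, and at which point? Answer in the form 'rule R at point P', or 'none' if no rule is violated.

Zone of each point (C = within 1σ̂, B = 1σ̂–2σ̂, A = 2σ̂–3σ̂, * = beyond 3σ̂; sign = side of CL): 1:-C, 2:-C, 3:+B, 4:+C, 5:+B, 6:+C, 7:+C, 8:+B, 9:+C, 10:+C
Rule 4 (eight consecutive points on the same side of the centre line) is satisfied at point 10.

rule 4 at point 10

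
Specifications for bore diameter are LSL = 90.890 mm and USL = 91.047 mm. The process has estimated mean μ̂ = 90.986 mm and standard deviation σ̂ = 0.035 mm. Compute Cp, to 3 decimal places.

0.748

Cp = (USL − LSL) / (6σ̂) = (91.047 − 90.890) / (6 × 0.035) = 0.1570 / 0.2100 = 0.7476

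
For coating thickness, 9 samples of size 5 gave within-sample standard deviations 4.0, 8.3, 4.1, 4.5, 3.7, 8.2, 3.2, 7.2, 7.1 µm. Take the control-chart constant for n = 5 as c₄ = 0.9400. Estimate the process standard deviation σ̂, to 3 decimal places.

s̄ = (4.0 + 8.3 + 4.1 + 4.5 + 3.7 + 8.2 + 3.2 + 7.2 + 7.1) / 9 = 5.5889
σ̂ = s̄ / c₄ = 5.5889 / 0.9400 = 5.9456

5.946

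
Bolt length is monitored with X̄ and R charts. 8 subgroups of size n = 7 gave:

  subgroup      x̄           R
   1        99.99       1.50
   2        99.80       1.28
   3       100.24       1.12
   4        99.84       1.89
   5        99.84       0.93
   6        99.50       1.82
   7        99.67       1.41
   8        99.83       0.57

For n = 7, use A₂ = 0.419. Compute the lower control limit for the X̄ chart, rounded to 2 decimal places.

X̄̄ = (99.99 + 99.80 + 100.24 + 99.84 + 99.84 + 99.50 + 99.67 + 99.83) / 8 = 798.7100 / 8 = 99.8388
R̄ = (1.50 + 1.28 + 1.12 + 1.89 + 0.93 + 1.82 + 1.41 + 0.57) / 8 = 10.5200 / 8 = 1.3150
LCL = X̄̄ − A₂·R̄ = 99.8388 − 0.419 × 1.3150 = 99.2878

99.29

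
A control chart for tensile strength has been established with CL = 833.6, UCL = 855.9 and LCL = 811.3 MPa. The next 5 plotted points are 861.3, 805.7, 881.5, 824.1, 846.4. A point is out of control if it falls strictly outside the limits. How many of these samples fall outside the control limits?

Compare each point to [811.3, 855.9]: sample 1 = 861.3 > UCL; sample 2 = 805.7 < LCL; sample 3 = 881.5 > UCL.

3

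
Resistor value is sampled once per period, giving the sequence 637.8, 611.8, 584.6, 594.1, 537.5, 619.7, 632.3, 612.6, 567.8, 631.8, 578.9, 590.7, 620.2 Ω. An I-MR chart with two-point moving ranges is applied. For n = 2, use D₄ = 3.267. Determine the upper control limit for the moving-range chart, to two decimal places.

118.92

Moving ranges: 26.0, 27.2, 9.5, 56.6, 82.2, 12.6, 19.7, 44.8, 64.0, 52.9, 11.8, 29.5; M̄R̄ = 436.8000 / 12 = 36.4000
UCL_MR = D₄·M̄R̄ = 3.267 × 36.4000 = 118.9188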